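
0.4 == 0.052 False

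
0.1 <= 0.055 False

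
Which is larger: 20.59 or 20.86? 20.86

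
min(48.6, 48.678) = 48.6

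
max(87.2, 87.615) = 87.615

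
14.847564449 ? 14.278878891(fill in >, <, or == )>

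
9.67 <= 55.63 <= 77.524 True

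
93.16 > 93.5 False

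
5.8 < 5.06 False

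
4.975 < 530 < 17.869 False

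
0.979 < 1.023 True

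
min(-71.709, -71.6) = -71.709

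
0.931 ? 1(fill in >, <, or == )<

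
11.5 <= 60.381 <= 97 True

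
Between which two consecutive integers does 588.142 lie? 588 and 589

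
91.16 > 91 True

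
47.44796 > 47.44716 True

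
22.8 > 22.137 True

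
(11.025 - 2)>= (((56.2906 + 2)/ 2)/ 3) False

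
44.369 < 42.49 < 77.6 False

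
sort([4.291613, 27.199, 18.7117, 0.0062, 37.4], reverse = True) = [37.4, 27.199, 18.7117, 4.291613, 0.0062]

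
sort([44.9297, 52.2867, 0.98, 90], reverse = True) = [90, 52.2867, 44.9297, 0.98]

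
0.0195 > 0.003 True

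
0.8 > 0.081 True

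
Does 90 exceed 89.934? Yes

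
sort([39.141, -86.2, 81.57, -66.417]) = [-86.2, -66.417, 39.141, 81.57]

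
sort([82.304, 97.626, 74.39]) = [74.39, 82.304, 97.626]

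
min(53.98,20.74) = 20.74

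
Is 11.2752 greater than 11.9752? No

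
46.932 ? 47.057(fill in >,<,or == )<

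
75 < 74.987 False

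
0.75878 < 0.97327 True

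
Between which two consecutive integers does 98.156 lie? 98 and 99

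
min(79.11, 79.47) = 79.11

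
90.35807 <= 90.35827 True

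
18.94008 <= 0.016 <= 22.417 False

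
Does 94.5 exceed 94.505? No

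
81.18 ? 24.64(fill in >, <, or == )>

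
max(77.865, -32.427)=77.865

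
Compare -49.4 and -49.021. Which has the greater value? -49.021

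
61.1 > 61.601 False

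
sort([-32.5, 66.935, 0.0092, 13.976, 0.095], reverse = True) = [66.935, 13.976, 0.095, 0.0092, -32.5]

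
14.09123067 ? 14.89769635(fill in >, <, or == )<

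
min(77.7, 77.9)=77.7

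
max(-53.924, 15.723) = 15.723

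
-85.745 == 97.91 False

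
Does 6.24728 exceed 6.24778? No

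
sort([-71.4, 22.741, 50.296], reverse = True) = [50.296, 22.741, -71.4]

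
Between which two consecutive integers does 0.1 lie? 0 and 1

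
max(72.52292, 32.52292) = 72.52292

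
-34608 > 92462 False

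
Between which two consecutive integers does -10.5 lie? -11 and -10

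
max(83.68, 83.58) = 83.68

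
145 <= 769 True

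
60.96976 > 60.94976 True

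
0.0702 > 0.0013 True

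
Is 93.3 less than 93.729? Yes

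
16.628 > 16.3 True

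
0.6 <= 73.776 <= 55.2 False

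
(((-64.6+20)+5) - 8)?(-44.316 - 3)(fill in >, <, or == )<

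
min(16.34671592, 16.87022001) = 16.34671592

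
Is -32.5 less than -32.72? No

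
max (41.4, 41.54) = 41.54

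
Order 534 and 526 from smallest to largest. 526, 534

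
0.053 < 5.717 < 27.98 True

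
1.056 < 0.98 False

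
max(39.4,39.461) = 39.461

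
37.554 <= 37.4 False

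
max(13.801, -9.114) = 13.801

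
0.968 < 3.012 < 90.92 True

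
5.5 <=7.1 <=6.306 False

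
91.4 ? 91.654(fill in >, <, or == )<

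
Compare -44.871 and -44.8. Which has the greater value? -44.8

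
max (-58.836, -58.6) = -58.6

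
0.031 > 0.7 False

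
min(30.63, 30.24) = 30.24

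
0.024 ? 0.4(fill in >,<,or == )<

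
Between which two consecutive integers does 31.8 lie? 31 and 32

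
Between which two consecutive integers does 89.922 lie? 89 and 90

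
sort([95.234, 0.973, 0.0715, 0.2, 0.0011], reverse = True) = [95.234, 0.973, 0.2, 0.0715, 0.0011]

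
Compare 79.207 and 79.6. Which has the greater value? 79.6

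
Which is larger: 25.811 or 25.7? 25.811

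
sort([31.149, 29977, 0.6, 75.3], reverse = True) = [29977, 75.3, 31.149, 0.6]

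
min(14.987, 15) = 14.987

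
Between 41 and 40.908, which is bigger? 41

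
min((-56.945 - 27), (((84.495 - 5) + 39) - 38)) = -83.945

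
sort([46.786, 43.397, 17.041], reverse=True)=[46.786, 43.397, 17.041]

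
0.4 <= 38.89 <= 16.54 False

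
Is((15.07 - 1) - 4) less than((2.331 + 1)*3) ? No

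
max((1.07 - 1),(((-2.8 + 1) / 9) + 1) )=0.8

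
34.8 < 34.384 False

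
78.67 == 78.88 False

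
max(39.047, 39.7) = 39.7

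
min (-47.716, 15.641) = -47.716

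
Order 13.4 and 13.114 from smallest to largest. 13.114, 13.4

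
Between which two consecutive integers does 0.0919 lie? 0 and 1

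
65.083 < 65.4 True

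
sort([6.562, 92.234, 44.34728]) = [6.562, 44.34728, 92.234]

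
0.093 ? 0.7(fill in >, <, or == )<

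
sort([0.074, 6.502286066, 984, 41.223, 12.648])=[0.074, 6.502286066, 12.648, 41.223, 984]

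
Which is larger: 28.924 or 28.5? 28.924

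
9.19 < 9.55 True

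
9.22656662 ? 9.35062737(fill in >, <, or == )<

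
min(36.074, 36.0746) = 36.074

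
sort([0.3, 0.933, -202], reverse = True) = [0.933, 0.3, -202]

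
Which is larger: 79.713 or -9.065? 79.713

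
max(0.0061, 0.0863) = 0.0863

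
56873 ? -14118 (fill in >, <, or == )>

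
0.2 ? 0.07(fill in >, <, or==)>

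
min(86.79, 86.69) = 86.69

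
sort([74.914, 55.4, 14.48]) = [14.48, 55.4, 74.914]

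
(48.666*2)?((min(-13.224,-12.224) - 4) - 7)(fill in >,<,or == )>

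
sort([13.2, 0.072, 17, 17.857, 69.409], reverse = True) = [69.409, 17.857, 17, 13.2, 0.072]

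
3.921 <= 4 True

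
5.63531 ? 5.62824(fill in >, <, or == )>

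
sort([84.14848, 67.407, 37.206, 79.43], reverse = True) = [84.14848, 79.43, 67.407, 37.206]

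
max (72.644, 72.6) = 72.644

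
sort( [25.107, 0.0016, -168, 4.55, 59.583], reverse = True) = [59.583, 25.107, 4.55, 0.0016, -168]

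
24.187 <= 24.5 True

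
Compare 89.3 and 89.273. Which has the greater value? 89.3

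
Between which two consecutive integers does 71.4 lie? 71 and 72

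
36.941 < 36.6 False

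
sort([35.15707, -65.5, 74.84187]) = [-65.5, 35.15707, 74.84187]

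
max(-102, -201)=-102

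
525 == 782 False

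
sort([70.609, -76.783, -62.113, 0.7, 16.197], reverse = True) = [70.609, 16.197, 0.7, -62.113, -76.783]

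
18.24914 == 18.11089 False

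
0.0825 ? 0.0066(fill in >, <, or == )>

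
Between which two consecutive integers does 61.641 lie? 61 and 62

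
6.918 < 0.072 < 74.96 False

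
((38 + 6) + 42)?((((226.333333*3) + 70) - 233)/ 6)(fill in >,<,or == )>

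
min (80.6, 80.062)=80.062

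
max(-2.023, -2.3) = -2.023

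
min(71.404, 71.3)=71.3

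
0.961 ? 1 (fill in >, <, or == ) <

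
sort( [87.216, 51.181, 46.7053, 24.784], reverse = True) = [87.216, 51.181, 46.7053, 24.784]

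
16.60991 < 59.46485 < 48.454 False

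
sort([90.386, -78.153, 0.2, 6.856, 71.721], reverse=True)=[90.386, 71.721, 6.856, 0.2, -78.153]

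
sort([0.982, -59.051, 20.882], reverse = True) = [20.882, 0.982, -59.051]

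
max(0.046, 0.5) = 0.5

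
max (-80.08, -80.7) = -80.08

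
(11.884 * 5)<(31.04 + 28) False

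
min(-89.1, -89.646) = -89.646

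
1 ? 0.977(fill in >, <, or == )>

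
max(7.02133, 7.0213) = 7.02133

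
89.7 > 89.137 True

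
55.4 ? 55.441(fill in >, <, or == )<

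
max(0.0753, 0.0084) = 0.0753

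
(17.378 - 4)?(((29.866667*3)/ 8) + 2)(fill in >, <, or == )>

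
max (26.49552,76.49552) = 76.49552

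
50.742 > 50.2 True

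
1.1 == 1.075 False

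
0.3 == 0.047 False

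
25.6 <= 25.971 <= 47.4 True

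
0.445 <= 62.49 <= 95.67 True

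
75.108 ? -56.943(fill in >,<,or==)>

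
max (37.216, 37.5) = 37.5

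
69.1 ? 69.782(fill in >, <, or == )<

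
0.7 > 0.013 True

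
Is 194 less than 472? Yes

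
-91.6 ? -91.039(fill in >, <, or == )<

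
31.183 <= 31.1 False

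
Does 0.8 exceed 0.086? Yes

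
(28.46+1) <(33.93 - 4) True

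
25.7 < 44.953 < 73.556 True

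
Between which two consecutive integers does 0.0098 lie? 0 and 1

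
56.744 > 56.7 True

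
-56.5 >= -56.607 True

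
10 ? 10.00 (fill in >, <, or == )==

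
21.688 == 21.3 False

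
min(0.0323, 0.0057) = 0.0057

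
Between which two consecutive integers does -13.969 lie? -14 and -13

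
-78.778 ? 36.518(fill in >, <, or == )<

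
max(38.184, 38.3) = 38.3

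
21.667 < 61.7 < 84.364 True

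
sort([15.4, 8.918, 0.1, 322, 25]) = [0.1, 8.918, 15.4, 25, 322]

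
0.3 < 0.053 False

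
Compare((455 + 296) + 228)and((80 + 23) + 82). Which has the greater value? ((455 + 296) + 228)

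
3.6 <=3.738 True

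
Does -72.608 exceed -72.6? No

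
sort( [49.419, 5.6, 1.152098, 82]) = [1.152098, 5.6, 49.419, 82]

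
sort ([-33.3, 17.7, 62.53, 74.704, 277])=[-33.3, 17.7, 62.53, 74.704, 277]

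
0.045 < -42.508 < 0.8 False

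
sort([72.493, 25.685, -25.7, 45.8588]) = [-25.7, 25.685, 45.8588, 72.493]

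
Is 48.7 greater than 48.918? No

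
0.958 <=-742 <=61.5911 False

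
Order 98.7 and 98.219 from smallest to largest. 98.219, 98.7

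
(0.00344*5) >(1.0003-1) True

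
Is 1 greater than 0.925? Yes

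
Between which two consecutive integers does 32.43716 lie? 32 and 33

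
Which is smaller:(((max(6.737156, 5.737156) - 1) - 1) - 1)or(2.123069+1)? (2.123069+1)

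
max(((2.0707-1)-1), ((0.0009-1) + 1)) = 0.0707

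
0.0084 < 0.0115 True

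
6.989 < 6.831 False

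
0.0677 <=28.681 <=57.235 True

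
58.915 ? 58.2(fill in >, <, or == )>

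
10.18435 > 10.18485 False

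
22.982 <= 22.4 False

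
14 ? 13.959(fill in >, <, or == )>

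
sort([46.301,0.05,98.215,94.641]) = [0.05,46.301,94.641,98.215]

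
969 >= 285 True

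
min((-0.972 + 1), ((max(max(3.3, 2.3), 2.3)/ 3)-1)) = 0.028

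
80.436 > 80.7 False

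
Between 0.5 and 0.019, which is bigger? 0.5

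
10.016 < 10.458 True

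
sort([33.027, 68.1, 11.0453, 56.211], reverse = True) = [68.1, 56.211, 33.027, 11.0453]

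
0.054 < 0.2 True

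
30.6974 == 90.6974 False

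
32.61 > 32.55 True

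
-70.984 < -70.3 True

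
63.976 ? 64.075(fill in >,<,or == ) <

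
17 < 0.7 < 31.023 False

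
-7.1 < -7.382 False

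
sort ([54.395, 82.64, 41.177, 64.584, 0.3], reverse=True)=[82.64, 64.584, 54.395, 41.177, 0.3]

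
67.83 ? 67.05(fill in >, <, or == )>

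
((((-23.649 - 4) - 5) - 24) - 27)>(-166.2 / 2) False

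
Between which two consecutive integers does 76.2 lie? 76 and 77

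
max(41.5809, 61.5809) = 61.5809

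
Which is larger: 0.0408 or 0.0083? 0.0408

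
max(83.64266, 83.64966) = 83.64966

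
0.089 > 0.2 False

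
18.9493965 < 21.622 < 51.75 True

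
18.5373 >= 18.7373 False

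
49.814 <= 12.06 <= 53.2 False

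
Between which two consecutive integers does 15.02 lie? 15 and 16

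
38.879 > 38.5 True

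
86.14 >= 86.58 False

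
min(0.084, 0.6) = 0.084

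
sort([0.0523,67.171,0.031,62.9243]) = [0.031,0.0523,62.9243,67.171]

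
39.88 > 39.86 True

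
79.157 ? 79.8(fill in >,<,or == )<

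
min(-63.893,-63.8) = -63.893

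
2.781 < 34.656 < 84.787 True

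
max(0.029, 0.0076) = 0.029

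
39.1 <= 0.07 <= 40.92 False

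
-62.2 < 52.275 True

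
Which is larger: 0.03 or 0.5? 0.5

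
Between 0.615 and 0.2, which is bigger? 0.615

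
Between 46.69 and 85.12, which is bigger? 85.12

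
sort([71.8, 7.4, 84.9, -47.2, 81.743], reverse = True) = [84.9, 81.743, 71.8, 7.4, -47.2]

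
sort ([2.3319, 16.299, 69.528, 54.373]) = [2.3319, 16.299, 54.373, 69.528]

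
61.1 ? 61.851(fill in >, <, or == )<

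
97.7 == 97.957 False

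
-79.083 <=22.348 True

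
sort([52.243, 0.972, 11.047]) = [0.972, 11.047, 52.243]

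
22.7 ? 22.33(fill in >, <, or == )>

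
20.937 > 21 False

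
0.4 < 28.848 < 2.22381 False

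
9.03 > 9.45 False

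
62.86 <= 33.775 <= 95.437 False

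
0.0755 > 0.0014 True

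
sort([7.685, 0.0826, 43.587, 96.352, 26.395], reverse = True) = [96.352, 43.587, 26.395, 7.685, 0.0826]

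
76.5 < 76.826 True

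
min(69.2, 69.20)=69.2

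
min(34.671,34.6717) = 34.671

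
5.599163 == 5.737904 False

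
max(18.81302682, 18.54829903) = 18.81302682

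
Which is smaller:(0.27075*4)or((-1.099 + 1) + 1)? ((-1.099 + 1) + 1)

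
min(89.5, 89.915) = 89.5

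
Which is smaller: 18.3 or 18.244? 18.244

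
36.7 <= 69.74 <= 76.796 True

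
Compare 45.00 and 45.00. They are equal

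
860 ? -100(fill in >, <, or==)>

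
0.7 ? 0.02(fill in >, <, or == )>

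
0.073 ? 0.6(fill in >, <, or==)<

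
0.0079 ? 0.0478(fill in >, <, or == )<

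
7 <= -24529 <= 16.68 False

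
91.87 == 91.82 False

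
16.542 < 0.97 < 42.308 False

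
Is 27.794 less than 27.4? No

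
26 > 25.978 True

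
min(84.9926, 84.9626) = 84.9626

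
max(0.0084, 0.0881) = 0.0881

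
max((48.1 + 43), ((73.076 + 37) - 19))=91.1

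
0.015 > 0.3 False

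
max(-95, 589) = 589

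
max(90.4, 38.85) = 90.4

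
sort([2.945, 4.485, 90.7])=[2.945, 4.485, 90.7]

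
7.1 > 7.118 False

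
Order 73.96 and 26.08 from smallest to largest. 26.08, 73.96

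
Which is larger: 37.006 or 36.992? 37.006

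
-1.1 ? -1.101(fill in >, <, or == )>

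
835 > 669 True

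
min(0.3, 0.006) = 0.006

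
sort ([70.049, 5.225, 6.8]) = [5.225, 6.8, 70.049]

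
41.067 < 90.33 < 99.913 True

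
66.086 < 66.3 True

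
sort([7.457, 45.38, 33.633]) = [7.457, 33.633, 45.38]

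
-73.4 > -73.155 False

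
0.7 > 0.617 True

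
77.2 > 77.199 True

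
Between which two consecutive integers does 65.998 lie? 65 and 66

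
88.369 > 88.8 False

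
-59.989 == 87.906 False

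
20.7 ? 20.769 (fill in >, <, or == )<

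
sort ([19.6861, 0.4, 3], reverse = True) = [19.6861, 3, 0.4]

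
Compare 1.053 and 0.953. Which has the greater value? 1.053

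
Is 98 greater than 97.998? Yes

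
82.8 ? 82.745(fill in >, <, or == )>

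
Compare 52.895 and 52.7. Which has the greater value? 52.895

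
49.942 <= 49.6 False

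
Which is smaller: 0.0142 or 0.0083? 0.0083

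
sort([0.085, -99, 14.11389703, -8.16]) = [-99, -8.16, 0.085, 14.11389703]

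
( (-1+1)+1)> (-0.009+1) True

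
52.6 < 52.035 False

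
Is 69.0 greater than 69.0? No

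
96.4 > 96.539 False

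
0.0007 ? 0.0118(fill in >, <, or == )<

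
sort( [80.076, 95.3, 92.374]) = [80.076, 92.374, 95.3]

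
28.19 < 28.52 True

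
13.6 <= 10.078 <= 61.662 False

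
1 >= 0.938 True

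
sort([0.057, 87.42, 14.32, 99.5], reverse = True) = [99.5, 87.42, 14.32, 0.057]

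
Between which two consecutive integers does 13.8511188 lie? 13 and 14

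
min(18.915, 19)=18.915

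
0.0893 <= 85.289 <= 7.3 False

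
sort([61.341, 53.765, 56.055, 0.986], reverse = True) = [61.341, 56.055, 53.765, 0.986]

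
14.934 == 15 False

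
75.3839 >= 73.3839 True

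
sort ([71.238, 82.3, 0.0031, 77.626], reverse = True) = [82.3, 77.626, 71.238, 0.0031]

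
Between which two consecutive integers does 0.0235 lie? 0 and 1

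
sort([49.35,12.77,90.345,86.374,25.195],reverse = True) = [90.345,86.374,49.35,25.195,12.77]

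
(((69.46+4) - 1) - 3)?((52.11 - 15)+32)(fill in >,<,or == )>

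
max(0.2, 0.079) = 0.2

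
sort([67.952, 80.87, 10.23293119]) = [10.23293119, 67.952, 80.87]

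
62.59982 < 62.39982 False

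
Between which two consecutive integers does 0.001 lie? 0 and 1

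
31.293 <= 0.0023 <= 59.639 False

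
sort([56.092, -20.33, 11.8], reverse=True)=[56.092, 11.8, -20.33]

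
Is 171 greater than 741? No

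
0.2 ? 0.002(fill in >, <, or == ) >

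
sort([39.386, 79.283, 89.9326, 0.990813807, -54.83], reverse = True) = [89.9326, 79.283, 39.386, 0.990813807, -54.83]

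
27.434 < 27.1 False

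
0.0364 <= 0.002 False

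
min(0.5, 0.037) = 0.037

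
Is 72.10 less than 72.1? No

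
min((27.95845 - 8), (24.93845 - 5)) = 19.93845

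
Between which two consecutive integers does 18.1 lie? 18 and 19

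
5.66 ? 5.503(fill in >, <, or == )>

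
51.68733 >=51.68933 False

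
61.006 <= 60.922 False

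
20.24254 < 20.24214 False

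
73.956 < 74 True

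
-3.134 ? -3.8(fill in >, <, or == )>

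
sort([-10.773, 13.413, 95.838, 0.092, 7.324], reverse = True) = [95.838, 13.413, 7.324, 0.092, -10.773]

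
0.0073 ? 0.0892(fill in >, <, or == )<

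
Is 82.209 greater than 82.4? No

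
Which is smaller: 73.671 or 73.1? 73.1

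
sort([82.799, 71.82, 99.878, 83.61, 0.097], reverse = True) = [99.878, 83.61, 82.799, 71.82, 0.097]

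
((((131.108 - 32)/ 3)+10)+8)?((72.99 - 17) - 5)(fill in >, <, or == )>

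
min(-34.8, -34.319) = -34.8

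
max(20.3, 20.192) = 20.3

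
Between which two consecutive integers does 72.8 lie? 72 and 73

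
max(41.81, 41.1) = 41.81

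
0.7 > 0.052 True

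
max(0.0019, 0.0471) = 0.0471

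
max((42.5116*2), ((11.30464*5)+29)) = 85.5232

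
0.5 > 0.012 True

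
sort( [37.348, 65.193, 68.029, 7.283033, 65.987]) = [7.283033, 37.348, 65.193, 65.987, 68.029]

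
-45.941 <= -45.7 True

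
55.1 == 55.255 False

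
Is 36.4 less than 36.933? Yes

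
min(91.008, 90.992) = 90.992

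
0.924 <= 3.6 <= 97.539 True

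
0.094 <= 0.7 True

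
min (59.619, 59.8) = 59.619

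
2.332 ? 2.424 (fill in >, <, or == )<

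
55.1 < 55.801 True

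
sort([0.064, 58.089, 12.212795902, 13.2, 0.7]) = [0.064, 0.7, 12.212795902, 13.2, 58.089]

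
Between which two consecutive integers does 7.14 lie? 7 and 8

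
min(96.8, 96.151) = 96.151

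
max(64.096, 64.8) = 64.8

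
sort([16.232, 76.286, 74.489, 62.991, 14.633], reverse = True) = [76.286, 74.489, 62.991, 16.232, 14.633]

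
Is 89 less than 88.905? No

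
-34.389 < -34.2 True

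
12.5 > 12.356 True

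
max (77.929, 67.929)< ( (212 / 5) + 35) False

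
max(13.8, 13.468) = 13.8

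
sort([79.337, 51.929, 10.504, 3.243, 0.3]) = [0.3, 3.243, 10.504, 51.929, 79.337]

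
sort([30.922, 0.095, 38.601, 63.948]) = [0.095, 30.922, 38.601, 63.948]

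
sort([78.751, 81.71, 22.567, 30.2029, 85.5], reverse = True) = [85.5, 81.71, 78.751, 30.2029, 22.567]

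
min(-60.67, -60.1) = -60.67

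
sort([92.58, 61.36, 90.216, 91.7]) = [61.36, 90.216, 91.7, 92.58]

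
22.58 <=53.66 True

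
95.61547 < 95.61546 False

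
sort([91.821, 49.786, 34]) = [34, 49.786, 91.821]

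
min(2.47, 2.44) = 2.44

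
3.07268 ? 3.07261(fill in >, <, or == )>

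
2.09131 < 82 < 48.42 False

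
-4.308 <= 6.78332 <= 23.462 True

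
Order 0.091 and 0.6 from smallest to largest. 0.091,0.6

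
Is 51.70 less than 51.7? No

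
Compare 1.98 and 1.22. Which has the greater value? 1.98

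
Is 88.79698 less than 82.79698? No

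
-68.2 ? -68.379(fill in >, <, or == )>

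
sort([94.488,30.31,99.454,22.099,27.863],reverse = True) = [99.454,94.488,30.31,27.863,22.099]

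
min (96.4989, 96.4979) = 96.4979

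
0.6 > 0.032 True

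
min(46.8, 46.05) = 46.05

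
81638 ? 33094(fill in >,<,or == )>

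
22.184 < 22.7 True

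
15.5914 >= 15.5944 False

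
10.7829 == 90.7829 False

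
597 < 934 True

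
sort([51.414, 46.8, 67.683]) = [46.8, 51.414, 67.683]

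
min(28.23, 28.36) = 28.23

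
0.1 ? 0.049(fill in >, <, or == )>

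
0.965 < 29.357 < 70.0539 True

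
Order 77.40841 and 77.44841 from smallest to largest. 77.40841, 77.44841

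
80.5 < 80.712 True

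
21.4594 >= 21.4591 True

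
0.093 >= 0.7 False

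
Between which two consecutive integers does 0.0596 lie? 0 and 1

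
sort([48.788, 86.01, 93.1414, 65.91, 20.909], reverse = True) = [93.1414, 86.01, 65.91, 48.788, 20.909]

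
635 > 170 True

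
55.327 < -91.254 False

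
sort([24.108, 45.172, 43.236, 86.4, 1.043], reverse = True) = [86.4, 45.172, 43.236, 24.108, 1.043]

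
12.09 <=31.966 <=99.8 True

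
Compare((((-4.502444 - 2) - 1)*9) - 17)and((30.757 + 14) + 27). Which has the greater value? ((30.757 + 14) + 27)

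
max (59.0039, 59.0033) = 59.0039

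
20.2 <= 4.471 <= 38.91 False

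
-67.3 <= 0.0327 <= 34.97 True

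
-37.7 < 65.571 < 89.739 True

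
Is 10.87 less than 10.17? No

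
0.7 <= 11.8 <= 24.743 True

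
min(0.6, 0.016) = 0.016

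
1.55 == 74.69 False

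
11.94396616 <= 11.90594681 False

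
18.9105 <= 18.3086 False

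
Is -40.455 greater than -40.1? No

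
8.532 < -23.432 False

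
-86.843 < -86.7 True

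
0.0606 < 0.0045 False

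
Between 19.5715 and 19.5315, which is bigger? 19.5715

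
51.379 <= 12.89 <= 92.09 False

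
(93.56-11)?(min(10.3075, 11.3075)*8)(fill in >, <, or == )>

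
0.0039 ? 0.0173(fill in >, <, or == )<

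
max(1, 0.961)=1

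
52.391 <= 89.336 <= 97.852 True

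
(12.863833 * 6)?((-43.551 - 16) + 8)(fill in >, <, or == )>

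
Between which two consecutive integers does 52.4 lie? 52 and 53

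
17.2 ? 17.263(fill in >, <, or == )<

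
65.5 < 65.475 False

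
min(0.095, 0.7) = 0.095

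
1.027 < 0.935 False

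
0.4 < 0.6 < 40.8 True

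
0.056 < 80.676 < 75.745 False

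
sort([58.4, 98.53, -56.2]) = [-56.2, 58.4, 98.53]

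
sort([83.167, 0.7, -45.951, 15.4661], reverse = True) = [83.167, 15.4661, 0.7, -45.951]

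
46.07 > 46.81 False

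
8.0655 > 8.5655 False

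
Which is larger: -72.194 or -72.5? -72.194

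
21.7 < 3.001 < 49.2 False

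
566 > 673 False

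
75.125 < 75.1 False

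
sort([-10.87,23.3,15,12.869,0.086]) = [-10.87,0.086,12.869,15,23.3]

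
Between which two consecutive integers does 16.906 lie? 16 and 17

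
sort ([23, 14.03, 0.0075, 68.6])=[0.0075, 14.03, 23, 68.6]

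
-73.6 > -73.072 False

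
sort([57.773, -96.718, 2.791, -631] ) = [-631, -96.718, 2.791, 57.773]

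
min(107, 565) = 107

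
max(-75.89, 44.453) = 44.453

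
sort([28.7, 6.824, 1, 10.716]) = [1, 6.824, 10.716, 28.7]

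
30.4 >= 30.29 True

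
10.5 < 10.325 False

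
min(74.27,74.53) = 74.27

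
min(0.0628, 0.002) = 0.002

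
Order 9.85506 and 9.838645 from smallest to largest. 9.838645, 9.85506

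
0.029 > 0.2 False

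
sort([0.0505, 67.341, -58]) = [-58, 0.0505, 67.341]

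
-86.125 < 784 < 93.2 False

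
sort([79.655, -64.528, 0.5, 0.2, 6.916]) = [-64.528, 0.2, 0.5, 6.916, 79.655]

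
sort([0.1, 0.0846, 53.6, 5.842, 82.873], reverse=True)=[82.873, 53.6, 5.842, 0.1, 0.0846]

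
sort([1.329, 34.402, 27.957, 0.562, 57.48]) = [0.562, 1.329, 27.957, 34.402, 57.48]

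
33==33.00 True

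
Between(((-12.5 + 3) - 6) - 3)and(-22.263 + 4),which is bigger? (-22.263 + 4)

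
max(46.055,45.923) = 46.055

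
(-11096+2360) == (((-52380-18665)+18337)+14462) False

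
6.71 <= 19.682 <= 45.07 True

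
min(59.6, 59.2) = 59.2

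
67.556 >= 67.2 True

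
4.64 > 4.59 True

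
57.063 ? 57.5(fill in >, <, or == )<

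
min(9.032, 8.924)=8.924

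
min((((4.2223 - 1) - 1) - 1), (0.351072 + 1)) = 1.2223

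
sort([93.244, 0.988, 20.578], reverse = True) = [93.244, 20.578, 0.988]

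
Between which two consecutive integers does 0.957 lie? 0 and 1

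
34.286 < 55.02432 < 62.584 True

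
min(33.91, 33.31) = 33.31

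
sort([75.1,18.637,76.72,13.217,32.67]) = [13.217,18.637,32.67,75.1,76.72]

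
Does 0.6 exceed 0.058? Yes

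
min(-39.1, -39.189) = -39.189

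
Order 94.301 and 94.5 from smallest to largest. 94.301, 94.5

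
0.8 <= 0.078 False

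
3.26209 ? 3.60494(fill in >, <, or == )<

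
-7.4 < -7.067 True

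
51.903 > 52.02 False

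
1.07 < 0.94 False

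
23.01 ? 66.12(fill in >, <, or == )<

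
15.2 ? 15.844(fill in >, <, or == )<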